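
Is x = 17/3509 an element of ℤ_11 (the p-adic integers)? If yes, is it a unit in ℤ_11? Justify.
x ∉ ℤ_11 (v_11(x) = -2 < 0)

ℤ_11 = {x ∈ ℚ_11 : v_11(x) ≥ 0} and ℤ_11^× = {x ∈ ℤ_11 : v_11(x) = 0}. Here v_11(17/3509) = v_11(num) − v_11(den) = -2; compare against these criteria.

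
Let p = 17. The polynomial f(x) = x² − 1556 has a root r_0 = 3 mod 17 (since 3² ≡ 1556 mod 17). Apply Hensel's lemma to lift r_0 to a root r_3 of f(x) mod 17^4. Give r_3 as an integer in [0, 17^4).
r_3 = 8401 (mod 83521)

Hensel's recurrence: r_{i+1} = r_i − f(r_i)·(f′(r_i))^{-1} mod 17^{i+2}, with f′(x) = 2x. Iterate:
  r_0 = 3 (mod 17)
  r_1 = 20 (mod 289)
  r_2 = 3488 (mod 4913)
  r_3 = 8401 (mod 83521)
Final: r_3 = 8401, and one checks f(r_3) ≡ 0 mod 17^4.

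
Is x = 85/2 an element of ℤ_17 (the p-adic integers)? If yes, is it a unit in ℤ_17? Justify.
x ∈ ℤ_17 but not a unit; v_17(x) = 1 > 0

ℤ_17 = {x ∈ ℚ_17 : v_17(x) ≥ 0} and ℤ_17^× = {x ∈ ℤ_17 : v_17(x) = 0}. Here v_17(85/2) = v_17(num) − v_17(den) = 1; compare against these criteria.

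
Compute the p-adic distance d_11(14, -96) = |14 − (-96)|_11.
d_11(14, -96) = 1/11

Step 1 — x − y = 14 − (-96) = 110. Step 2 — v_11(110) = 1 (factor: 110 = (11^1 · 10); the sign does not affect v_p). Step 3 — |x − y|_11 = 11^{-1} = 1/11.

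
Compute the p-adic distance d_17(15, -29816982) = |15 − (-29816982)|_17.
d_17(15, -29816982) = 1/1419857

Step 1 — x − y = 15 − (-29816982) = 29816997. Step 2 — v_17(29816997) = 5 (factor: 29816997 = (17^5 · 21); the sign does not affect v_p). Step 3 — |x − y|_17 = 17^{-5} = 1/1419857.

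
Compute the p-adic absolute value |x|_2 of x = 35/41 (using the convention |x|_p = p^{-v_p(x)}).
|35/41|_2 = 1

Step 1 — compute v_2(x) by factoring powers of 2 out of the numerator and denominator: v_2(35/41) = 0. Step 2 — apply |x|_p = p^{-v_p(x)} = 2^{0} = 1.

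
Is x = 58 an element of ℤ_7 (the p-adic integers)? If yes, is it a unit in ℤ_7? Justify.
x ∈ ℤ_7^× (unit); v_7(x) = 0

ℤ_7 = {x ∈ ℚ_7 : v_7(x) ≥ 0} and ℤ_7^× = {x ∈ ℤ_7 : v_7(x) = 0}. Here v_7(58) = v_7(num) − v_7(den) = 0; compare against these criteria.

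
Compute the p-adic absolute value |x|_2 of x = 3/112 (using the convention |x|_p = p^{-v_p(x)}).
|3/112|_2 = 16

Step 1 — compute v_2(x) by factoring powers of 2 out of the numerator and denominator: v_2(3/112) = -4. Step 2 — apply |x|_p = p^{-v_p(x)} = 2^{4} = 16.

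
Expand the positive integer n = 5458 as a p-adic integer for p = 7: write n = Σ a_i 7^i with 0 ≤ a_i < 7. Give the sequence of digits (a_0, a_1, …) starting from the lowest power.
(a_0, a_1, …) = (5, 2, 6, 1, 2)

Repeated division by 7 gives the digits low-to-high: 5458 = 5 + 2·7^1 + 6·7^2 + 1·7^3 + 2·7^4. Digit sequence: (5, 2, 6, 1, 2).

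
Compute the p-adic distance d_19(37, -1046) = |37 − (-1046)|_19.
d_19(37, -1046) = 1/361

Step 1 — x − y = 37 − (-1046) = 1083. Step 2 — v_19(1083) = 2 (factor: 1083 = (19^2 · 3); the sign does not affect v_p). Step 3 — |x − y|_19 = 19^{-2} = 1/361.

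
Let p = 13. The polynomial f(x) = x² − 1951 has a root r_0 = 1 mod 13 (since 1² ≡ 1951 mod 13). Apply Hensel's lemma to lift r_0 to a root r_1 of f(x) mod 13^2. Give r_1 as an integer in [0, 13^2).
r_1 = 131 (mod 169)

Hensel's recurrence: r_{i+1} = r_i − f(r_i)·(f′(r_i))^{-1} mod 13^{i+2}, with f′(x) = 2x. Iterate:
  r_0 = 1 (mod 13)
  r_1 = 131 (mod 169)
Final: r_1 = 131, and one checks f(r_1) ≡ 0 mod 13^2.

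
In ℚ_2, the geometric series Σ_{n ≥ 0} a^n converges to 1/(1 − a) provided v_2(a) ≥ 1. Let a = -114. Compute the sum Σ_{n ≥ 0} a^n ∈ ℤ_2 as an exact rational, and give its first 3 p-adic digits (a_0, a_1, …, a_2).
Σ a^n = 1/(1 − a) = 1/115;  first 3 digits = (1, 1, 0)

v_2(a) = 1 ≥ 1, so the series converges in ℤ_2 to 1/(1 − a) = 1/(1 − (-114)) = 1/115. Expand this rational in ℤ_2: compute digits iteratively via d_i = x_i mod 2, x_{i+1} = (x_i − d_i)/2. The first 3 digits are (1, 1, 0).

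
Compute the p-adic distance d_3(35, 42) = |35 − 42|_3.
d_3(35, 42) = 1

Step 1 — x − y = 35 − 42 = -7. Step 2 — v_3(-7) = 0 (factor: -7 = −(3^0 · 7); the sign does not affect v_p). Step 3 — |x − y|_3 = 3^{0} = 1.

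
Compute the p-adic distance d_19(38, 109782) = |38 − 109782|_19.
d_19(38, 109782) = 1/6859

Step 1 — x − y = 38 − 109782 = -109744. Step 2 — v_19(-109744) = 3 (factor: -109744 = −(19^3 · 16); the sign does not affect v_p). Step 3 — |x − y|_19 = 19^{-3} = 1/6859.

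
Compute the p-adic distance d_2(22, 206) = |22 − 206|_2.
d_2(22, 206) = 1/8

Step 1 — x − y = 22 − 206 = -184. Step 2 — v_2(-184) = 3 (factor: -184 = −(2^3 · 23); the sign does not affect v_p). Step 3 — |x − y|_2 = 2^{-3} = 1/8.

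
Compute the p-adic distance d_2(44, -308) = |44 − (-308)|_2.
d_2(44, -308) = 1/32

Step 1 — x − y = 44 − (-308) = 352. Step 2 — v_2(352) = 5 (factor: 352 = (2^5 · 11); the sign does not affect v_p). Step 3 — |x − y|_2 = 2^{-5} = 1/32.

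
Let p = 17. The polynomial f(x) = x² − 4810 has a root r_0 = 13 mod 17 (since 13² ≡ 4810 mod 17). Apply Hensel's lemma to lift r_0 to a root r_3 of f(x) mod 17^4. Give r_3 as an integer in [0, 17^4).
r_3 = 34727 (mod 83521)

Hensel's recurrence: r_{i+1} = r_i − f(r_i)·(f′(r_i))^{-1} mod 17^{i+2}, with f′(x) = 2x. Iterate:
  r_0 = 13 (mod 17)
  r_1 = 47 (mod 289)
  r_2 = 336 (mod 4913)
  r_3 = 34727 (mod 83521)
Final: r_3 = 34727, and one checks f(r_3) ≡ 0 mod 17^4.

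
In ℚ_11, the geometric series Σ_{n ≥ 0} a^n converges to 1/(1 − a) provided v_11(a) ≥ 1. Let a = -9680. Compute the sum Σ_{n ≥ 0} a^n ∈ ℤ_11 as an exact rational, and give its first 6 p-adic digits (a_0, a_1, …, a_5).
Σ a^n = 1/(1 − a) = 1/9681;  first 6 digits = (1, 0, 8, 3, 8, 9)

v_11(a) = 2 ≥ 1, so the series converges in ℤ_11 to 1/(1 − a) = 1/(1 − (-9680)) = 1/9681. Expand this rational in ℤ_11: compute digits iteratively via d_i = x_i mod 11, x_{i+1} = (x_i − d_i)/11. The first 6 digits are (1, 0, 8, 3, 8, 9).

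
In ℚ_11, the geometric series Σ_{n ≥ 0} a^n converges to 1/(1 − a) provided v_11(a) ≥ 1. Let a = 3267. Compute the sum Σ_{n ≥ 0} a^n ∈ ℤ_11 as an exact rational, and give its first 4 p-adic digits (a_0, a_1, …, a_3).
Σ a^n = 1/(1 − a) = -1/3266;  first 4 digits = (1, 0, 5, 2)

v_11(a) = 2 ≥ 1, so the series converges in ℤ_11 to 1/(1 − a) = 1/(1 − 3267) = -1/3266. Expand this rational in ℤ_11: compute digits iteratively via d_i = x_i mod 11, x_{i+1} = (x_i − d_i)/11. The first 4 digits are (1, 0, 5, 2).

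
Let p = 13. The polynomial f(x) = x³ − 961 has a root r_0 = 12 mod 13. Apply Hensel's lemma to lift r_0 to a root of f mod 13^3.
r_2 = 376 (mod 2197)

Hensel: r_{i+1} = r_i − f(r_i)/f′(r_i) mod 13^{i+2}, where f′(x) = 3x². Iterate:
  r_0 = 12 (mod 13)
  r_1 = 38 (mod 169)
  r_2 = 376 (mod 2197)
Final: r = 376 with f(r) ≡ 0 mod 13^3.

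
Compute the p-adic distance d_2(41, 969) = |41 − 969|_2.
d_2(41, 969) = 1/32

Step 1 — x − y = 41 − 969 = -928. Step 2 — v_2(-928) = 5 (factor: -928 = −(2^5 · 29); the sign does not affect v_p). Step 3 — |x − y|_2 = 2^{-5} = 1/32.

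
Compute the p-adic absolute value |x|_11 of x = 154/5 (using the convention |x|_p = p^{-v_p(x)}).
|154/5|_11 = 1/11

Step 1 — compute v_11(x) by factoring powers of 11 out of the numerator and denominator: v_11(154/5) = 1. Step 2 — apply |x|_p = p^{-v_p(x)} = 11^{-1} = 1/11.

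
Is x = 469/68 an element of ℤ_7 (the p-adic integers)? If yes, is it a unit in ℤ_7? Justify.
x ∈ ℤ_7 but not a unit; v_7(x) = 1 > 0

ℤ_7 = {x ∈ ℚ_7 : v_7(x) ≥ 0} and ℤ_7^× = {x ∈ ℤ_7 : v_7(x) = 0}. Here v_7(469/68) = v_7(num) − v_7(den) = 1; compare against these criteria.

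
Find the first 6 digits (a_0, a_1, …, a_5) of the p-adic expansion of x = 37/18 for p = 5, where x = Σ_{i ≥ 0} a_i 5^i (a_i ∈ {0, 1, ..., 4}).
(a_0, …, a_5) = (4, 1, 0, 3, 3, 4)

v_5(37/18) = 0 (numerator and denominator both coprime to 5), so x ∈ ℤ_5^×. Compute digits iteratively via a_i = x_i mod 5, x_{i+1} = (x_i − a_i)/5, with x_0 = x:
  x_0 = 37/18;  a_0 = 4;  x_1 = (x_0 − 4)/5 = -7/18
  x_1 = -7/18;  a_1 = 1;  x_2 = (x_1 − 1)/5 = -5/18
  x_2 = -5/18;  a_2 = 0;  x_3 = (x_2 − 0)/5 = -1/18
  x_3 = -1/18;  a_3 = 3;  x_4 = (x_3 − 3)/5 = -11/18
  x_4 = -11/18;  a_4 = 3;  x_5 = (x_4 − 3)/5 = -13/18
  x_5 = -13/18;  a_5 = 4;  x_6 = (x_5 − 4)/5 = -17/18
Digits: (4, 1, 0, 3, 3, 4).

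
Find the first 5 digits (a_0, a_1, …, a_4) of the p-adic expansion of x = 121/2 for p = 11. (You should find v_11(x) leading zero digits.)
(a_0, …, a_4) = (0, 0, 6, 5, 5)

v_11(121/2) = 2, so a_0 = ... = a_1 = 0. Factor out: x = 11^2 · u with u = 1/2 a unit in ℤ_11. Expand u iteratively via a_{v+i} = u_i mod 11, u_{i+1} = (u_i − a_{v+i})/11:
  u_0 = 1/2;  a_2 = 6;  u_1 = (u_0 − 6)/11 = -1/2
  u_1 = -1/2;  a_3 = 5;  u_2 = (u_1 − 5)/11 = -1/2
  u_2 = -1/2;  a_4 = 5;  u_3 = (u_2 − 5)/11 = -1/2
Digits: (0, 0, 6, 5, 5).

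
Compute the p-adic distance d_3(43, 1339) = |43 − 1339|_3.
d_3(43, 1339) = 1/81

Step 1 — x − y = 43 − 1339 = -1296. Step 2 — v_3(-1296) = 4 (factor: -1296 = −(3^4 · 16); the sign does not affect v_p). Step 3 — |x − y|_3 = 3^{-4} = 1/81.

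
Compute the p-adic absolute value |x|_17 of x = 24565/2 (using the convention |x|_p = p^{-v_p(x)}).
|24565/2|_17 = 1/4913

Step 1 — compute v_17(x) by factoring powers of 17 out of the numerator and denominator: v_17(24565/2) = 3. Step 2 — apply |x|_p = p^{-v_p(x)} = 17^{-3} = 1/4913.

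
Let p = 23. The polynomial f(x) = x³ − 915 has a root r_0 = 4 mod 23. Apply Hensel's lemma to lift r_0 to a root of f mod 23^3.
r_2 = 5455 (mod 12167)

Hensel: r_{i+1} = r_i − f(r_i)/f′(r_i) mod 23^{i+2}, where f′(x) = 3x². Iterate:
  r_0 = 4 (mod 23)
  r_1 = 165 (mod 529)
  r_2 = 5455 (mod 12167)
Final: r = 5455 with f(r) ≡ 0 mod 23^3.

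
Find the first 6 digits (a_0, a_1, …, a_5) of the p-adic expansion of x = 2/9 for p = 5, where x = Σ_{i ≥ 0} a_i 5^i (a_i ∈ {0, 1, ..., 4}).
(a_0, …, a_5) = (3, 0, 1, 2, 4, 3)

v_5(2/9) = 0 (numerator and denominator both coprime to 5), so x ∈ ℤ_5^×. Compute digits iteratively via a_i = x_i mod 5, x_{i+1} = (x_i − a_i)/5, with x_0 = x:
  x_0 = 2/9;  a_0 = 3;  x_1 = (x_0 − 3)/5 = -5/9
  x_1 = -5/9;  a_1 = 0;  x_2 = (x_1 − 0)/5 = -1/9
  x_2 = -1/9;  a_2 = 1;  x_3 = (x_2 − 1)/5 = -2/9
  x_3 = -2/9;  a_3 = 2;  x_4 = (x_3 − 2)/5 = -4/9
  x_4 = -4/9;  a_4 = 4;  x_5 = (x_4 − 4)/5 = -8/9
  x_5 = -8/9;  a_5 = 3;  x_6 = (x_5 − 3)/5 = -7/9
Digits: (3, 0, 1, 2, 4, 3).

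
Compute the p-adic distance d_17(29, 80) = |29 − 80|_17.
d_17(29, 80) = 1/17

Step 1 — x − y = 29 − 80 = -51. Step 2 — v_17(-51) = 1 (factor: -51 = −(17^1 · 3); the sign does not affect v_p). Step 3 — |x − y|_17 = 17^{-1} = 1/17.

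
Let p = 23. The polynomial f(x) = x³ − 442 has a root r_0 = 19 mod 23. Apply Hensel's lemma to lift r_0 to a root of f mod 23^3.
r_2 = 1307 (mod 12167)

Hensel: r_{i+1} = r_i − f(r_i)/f′(r_i) mod 23^{i+2}, where f′(x) = 3x². Iterate:
  r_0 = 19 (mod 23)
  r_1 = 249 (mod 529)
  r_2 = 1307 (mod 12167)
Final: r = 1307 with f(r) ≡ 0 mod 23^3.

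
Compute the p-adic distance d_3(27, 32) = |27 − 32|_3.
d_3(27, 32) = 1

Step 1 — x − y = 27 − 32 = -5. Step 2 — v_3(-5) = 0 (factor: -5 = −(3^0 · 5); the sign does not affect v_p). Step 3 — |x − y|_3 = 3^{0} = 1.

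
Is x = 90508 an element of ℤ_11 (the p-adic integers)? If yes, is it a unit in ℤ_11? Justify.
x ∈ ℤ_11 but not a unit; v_11(x) = 3 > 0

ℤ_11 = {x ∈ ℚ_11 : v_11(x) ≥ 0} and ℤ_11^× = {x ∈ ℤ_11 : v_11(x) = 0}. Here v_11(90508) = v_11(num) − v_11(den) = 3; compare against these criteria.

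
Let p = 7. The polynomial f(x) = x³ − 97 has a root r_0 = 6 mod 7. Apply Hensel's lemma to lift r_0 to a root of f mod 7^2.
r_1 = 48 (mod 49)

Hensel: r_{i+1} = r_i − f(r_i)/f′(r_i) mod 7^{i+2}, where f′(x) = 3x². Iterate:
  r_0 = 6 (mod 7)
  r_1 = 48 (mod 49)
Final: r = 48 with f(r) ≡ 0 mod 7^2.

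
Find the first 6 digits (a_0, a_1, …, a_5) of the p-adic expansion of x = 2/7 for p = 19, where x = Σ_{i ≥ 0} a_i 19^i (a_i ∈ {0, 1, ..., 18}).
(a_0, …, a_5) = (3, 8, 5, 16, 10, 13)

v_19(2/7) = 0 (numerator and denominator both coprime to 19), so x ∈ ℤ_19^×. Compute digits iteratively via a_i = x_i mod 19, x_{i+1} = (x_i − a_i)/19, with x_0 = x:
  x_0 = 2/7;  a_0 = 3;  x_1 = (x_0 − 3)/19 = -1/7
  x_1 = -1/7;  a_1 = 8;  x_2 = (x_1 − 8)/19 = -3/7
  x_2 = -3/7;  a_2 = 5;  x_3 = (x_2 − 5)/19 = -2/7
  x_3 = -2/7;  a_3 = 16;  x_4 = (x_3 − 16)/19 = -6/7
  x_4 = -6/7;  a_4 = 10;  x_5 = (x_4 − 10)/19 = -4/7
  x_5 = -4/7;  a_5 = 13;  x_6 = (x_5 − 13)/19 = -5/7
Digits: (3, 8, 5, 16, 10, 13).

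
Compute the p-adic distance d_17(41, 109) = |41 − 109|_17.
d_17(41, 109) = 1/17

Step 1 — x − y = 41 − 109 = -68. Step 2 — v_17(-68) = 1 (factor: -68 = −(17^1 · 4); the sign does not affect v_p). Step 3 — |x − y|_17 = 17^{-1} = 1/17.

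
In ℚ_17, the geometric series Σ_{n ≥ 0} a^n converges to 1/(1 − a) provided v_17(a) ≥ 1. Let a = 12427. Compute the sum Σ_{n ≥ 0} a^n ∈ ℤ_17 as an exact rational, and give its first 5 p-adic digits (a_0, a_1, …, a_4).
Σ a^n = 1/(1 − a) = -1/12426;  first 5 digits = (1, 0, 9, 2, 13)

v_17(a) = 2 ≥ 1, so the series converges in ℤ_17 to 1/(1 − a) = 1/(1 − 12427) = -1/12426. Expand this rational in ℤ_17: compute digits iteratively via d_i = x_i mod 17, x_{i+1} = (x_i − d_i)/17. The first 5 digits are (1, 0, 9, 2, 13).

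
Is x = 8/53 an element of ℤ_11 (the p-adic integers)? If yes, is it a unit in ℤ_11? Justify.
x ∈ ℤ_11^× (unit); v_11(x) = 0

ℤ_11 = {x ∈ ℚ_11 : v_11(x) ≥ 0} and ℤ_11^× = {x ∈ ℤ_11 : v_11(x) = 0}. Here v_11(8/53) = v_11(num) − v_11(den) = 0; compare against these criteria.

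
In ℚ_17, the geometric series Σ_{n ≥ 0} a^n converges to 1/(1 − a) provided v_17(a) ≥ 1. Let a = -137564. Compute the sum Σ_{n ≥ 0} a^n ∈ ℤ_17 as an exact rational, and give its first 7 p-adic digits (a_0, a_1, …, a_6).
Σ a^n = 1/(1 − a) = 1/137565;  first 7 digits = (1, 0, 0, 6, 15, 16, 1)

v_17(a) = 3 ≥ 1, so the series converges in ℤ_17 to 1/(1 − a) = 1/(1 − (-137564)) = 1/137565. Expand this rational in ℤ_17: compute digits iteratively via d_i = x_i mod 17, x_{i+1} = (x_i − d_i)/17. The first 7 digits are (1, 0, 0, 6, 15, 16, 1).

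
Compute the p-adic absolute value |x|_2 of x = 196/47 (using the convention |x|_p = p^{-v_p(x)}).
|196/47|_2 = 1/4

Step 1 — compute v_2(x) by factoring powers of 2 out of the numerator and denominator: v_2(196/47) = 2. Step 2 — apply |x|_p = p^{-v_p(x)} = 2^{-2} = 1/4.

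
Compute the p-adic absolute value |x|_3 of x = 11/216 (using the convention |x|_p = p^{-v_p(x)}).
|11/216|_3 = 27

Step 1 — compute v_3(x) by factoring powers of 3 out of the numerator and denominator: v_3(11/216) = -3. Step 2 — apply |x|_p = p^{-v_p(x)} = 3^{3} = 27.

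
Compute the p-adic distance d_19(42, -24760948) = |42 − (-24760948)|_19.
d_19(42, -24760948) = 1/2476099

Step 1 — x − y = 42 − (-24760948) = 24760990. Step 2 — v_19(24760990) = 5 (factor: 24760990 = (19^5 · 10); the sign does not affect v_p). Step 3 — |x − y|_19 = 19^{-5} = 1/2476099.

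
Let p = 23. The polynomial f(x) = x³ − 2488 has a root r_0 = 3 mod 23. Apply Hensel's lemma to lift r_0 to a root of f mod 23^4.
r_3 = 175585 (mod 279841)

Hensel: r_{i+1} = r_i − f(r_i)/f′(r_i) mod 23^{i+2}, where f′(x) = 3x². Iterate:
  r_0 = 3 (mod 23)
  r_1 = 486 (mod 529)
  r_2 = 5247 (mod 12167)
  r_3 = 175585 (mod 279841)
Final: r = 175585 with f(r) ≡ 0 mod 23^4.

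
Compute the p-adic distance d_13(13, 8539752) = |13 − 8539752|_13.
d_13(13, 8539752) = 1/371293

Step 1 — x − y = 13 − 8539752 = -8539739. Step 2 — v_13(-8539739) = 5 (factor: -8539739 = −(13^5 · 23); the sign does not affect v_p). Step 3 — |x − y|_13 = 13^{-5} = 1/371293.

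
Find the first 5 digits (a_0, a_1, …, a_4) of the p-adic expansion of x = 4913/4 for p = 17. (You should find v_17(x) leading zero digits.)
(a_0, …, a_4) = (0, 0, 0, 13, 12)

v_17(4913/4) = 3, so a_0 = ... = a_2 = 0. Factor out: x = 17^3 · u with u = 1/4 a unit in ℤ_17. Expand u iteratively via a_{v+i} = u_i mod 17, u_{i+1} = (u_i − a_{v+i})/17:
  u_0 = 1/4;  a_3 = 13;  u_1 = (u_0 − 13)/17 = -3/4
  u_1 = -3/4;  a_4 = 12;  u_2 = (u_1 − 12)/17 = -3/4
Digits: (0, 0, 0, 13, 12).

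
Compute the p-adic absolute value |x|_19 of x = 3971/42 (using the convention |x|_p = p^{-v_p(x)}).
|3971/42|_19 = 1/361

Step 1 — compute v_19(x) by factoring powers of 19 out of the numerator and denominator: v_19(3971/42) = 2. Step 2 — apply |x|_p = p^{-v_p(x)} = 19^{-2} = 1/361.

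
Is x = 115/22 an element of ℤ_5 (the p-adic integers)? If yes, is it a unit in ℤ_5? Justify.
x ∈ ℤ_5 but not a unit; v_5(x) = 1 > 0

ℤ_5 = {x ∈ ℚ_5 : v_5(x) ≥ 0} and ℤ_5^× = {x ∈ ℤ_5 : v_5(x) = 0}. Here v_5(115/22) = v_5(num) − v_5(den) = 1; compare against these criteria.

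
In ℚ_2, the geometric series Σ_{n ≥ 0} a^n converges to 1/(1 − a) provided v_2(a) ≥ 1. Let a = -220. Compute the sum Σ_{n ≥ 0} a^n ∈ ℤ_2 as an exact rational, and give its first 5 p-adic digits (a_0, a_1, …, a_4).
Σ a^n = 1/(1 − a) = 1/221;  first 5 digits = (1, 0, 1, 0, 1)

v_2(a) = 2 ≥ 1, so the series converges in ℤ_2 to 1/(1 − a) = 1/(1 − (-220)) = 1/221. Expand this rational in ℤ_2: compute digits iteratively via d_i = x_i mod 2, x_{i+1} = (x_i − d_i)/2. The first 5 digits are (1, 0, 1, 0, 1).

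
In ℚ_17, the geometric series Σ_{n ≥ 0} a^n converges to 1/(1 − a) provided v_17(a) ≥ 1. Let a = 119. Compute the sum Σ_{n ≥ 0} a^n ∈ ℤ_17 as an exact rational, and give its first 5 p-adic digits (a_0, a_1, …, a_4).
Σ a^n = 1/(1 − a) = -1/118;  first 5 digits = (1, 7, 15, 5, 7)

v_17(a) = 1 ≥ 1, so the series converges in ℤ_17 to 1/(1 − a) = 1/(1 − 119) = -1/118. Expand this rational in ℤ_17: compute digits iteratively via d_i = x_i mod 17, x_{i+1} = (x_i − d_i)/17. The first 5 digits are (1, 7, 15, 5, 7).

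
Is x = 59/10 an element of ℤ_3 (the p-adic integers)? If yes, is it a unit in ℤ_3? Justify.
x ∈ ℤ_3^× (unit); v_3(x) = 0

ℤ_3 = {x ∈ ℚ_3 : v_3(x) ≥ 0} and ℤ_3^× = {x ∈ ℤ_3 : v_3(x) = 0}. Here v_3(59/10) = v_3(num) − v_3(den) = 0; compare against these criteria.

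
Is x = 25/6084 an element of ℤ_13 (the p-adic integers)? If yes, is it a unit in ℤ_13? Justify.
x ∉ ℤ_13 (v_13(x) = -2 < 0)

ℤ_13 = {x ∈ ℚ_13 : v_13(x) ≥ 0} and ℤ_13^× = {x ∈ ℤ_13 : v_13(x) = 0}. Here v_13(25/6084) = v_13(num) − v_13(den) = -2; compare against these criteria.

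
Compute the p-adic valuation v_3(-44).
v_3(-44) = 0

v_3(n) is the largest exponent k such that 3^k divides n. Factor out: -44 = -3^0 · 44. (Sign doesn't affect v_p.) So v_3(-44) = 0.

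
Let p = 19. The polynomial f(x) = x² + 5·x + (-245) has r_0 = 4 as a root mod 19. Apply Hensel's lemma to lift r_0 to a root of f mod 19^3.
r_2 = 4602 (mod 6859)

Hensel: r_{i+1} = r_i − f(r_i)·(f′(r_i))^{-1} mod 19^{i+2}, f′(x) = 2x + 5. Iterate:
  r_0 = 4 (mod 19)
  r_1 = 270 (mod 361)
  r_2 = 4602 (mod 6859)
Final: r = 4602 satisfies f(r) ≡ 0 mod 19^3.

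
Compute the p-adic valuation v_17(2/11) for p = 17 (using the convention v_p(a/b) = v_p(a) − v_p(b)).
v_17(2/11) = 0

Factor powers of 17 from the numerator and denominator of the reduced fraction: 2 = 17^0 · 2 and 11 = 17^0 · 11. Apply v_p(a/b) = v_p(a) − v_p(b): v_17(2/11) = 0 − 0 = 0.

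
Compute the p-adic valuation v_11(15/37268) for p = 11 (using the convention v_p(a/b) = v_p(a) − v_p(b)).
v_11(15/37268) = -3

Factor powers of 11 from the numerator and denominator of the reduced fraction: 15 = 11^0 · 15 and 37268 = 11^3 · 28. Apply v_p(a/b) = v_p(a) − v_p(b): v_11(15/37268) = 0 − 3 = -3.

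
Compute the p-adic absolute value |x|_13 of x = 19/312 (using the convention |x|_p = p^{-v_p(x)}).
|19/312|_13 = 13

Step 1 — compute v_13(x) by factoring powers of 13 out of the numerator and denominator: v_13(19/312) = -1. Step 2 — apply |x|_p = p^{-v_p(x)} = 13^{1} = 13.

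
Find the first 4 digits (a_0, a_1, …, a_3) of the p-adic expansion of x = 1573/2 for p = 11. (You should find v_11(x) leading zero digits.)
(a_0, …, a_3) = (0, 0, 1, 6)

v_11(1573/2) = 2, so a_0 = ... = a_1 = 0. Factor out: x = 11^2 · u with u = 13/2 a unit in ℤ_11. Expand u iteratively via a_{v+i} = u_i mod 11, u_{i+1} = (u_i − a_{v+i})/11:
  u_0 = 13/2;  a_2 = 1;  u_1 = (u_0 − 1)/11 = 1/2
  u_1 = 1/2;  a_3 = 6;  u_2 = (u_1 − 6)/11 = -1/2
Digits: (0, 0, 1, 6).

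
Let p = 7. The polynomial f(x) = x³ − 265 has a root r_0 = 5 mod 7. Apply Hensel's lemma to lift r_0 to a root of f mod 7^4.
r_3 = 1062 (mod 2401)

Hensel: r_{i+1} = r_i − f(r_i)/f′(r_i) mod 7^{i+2}, where f′(x) = 3x². Iterate:
  r_0 = 5 (mod 7)
  r_1 = 33 (mod 49)
  r_2 = 33 (mod 343)
  r_3 = 1062 (mod 2401)
Final: r = 1062 with f(r) ≡ 0 mod 7^4.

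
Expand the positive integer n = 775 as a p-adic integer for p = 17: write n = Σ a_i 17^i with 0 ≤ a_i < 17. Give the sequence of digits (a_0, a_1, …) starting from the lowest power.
(a_0, a_1, …) = (10, 11, 2)

Repeated division by 17 gives the digits low-to-high: 775 = 10 + 11·17^1 + 2·17^2. Digit sequence: (10, 11, 2).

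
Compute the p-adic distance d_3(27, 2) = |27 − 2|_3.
d_3(27, 2) = 1

Step 1 — x − y = 27 − 2 = 25. Step 2 — v_3(25) = 0 (factor: 25 = (3^0 · 25); the sign does not affect v_p). Step 3 — |x − y|_3 = 3^{0} = 1.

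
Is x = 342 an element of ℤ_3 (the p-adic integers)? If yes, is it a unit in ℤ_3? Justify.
x ∈ ℤ_3 but not a unit; v_3(x) = 2 > 0

ℤ_3 = {x ∈ ℚ_3 : v_3(x) ≥ 0} and ℤ_3^× = {x ∈ ℤ_3 : v_3(x) = 0}. Here v_3(342) = v_3(num) − v_3(den) = 2; compare against these criteria.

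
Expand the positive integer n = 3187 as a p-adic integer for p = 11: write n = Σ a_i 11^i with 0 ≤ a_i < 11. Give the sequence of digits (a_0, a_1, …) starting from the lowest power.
(a_0, a_1, …) = (8, 3, 4, 2)

Repeated division by 11 gives the digits low-to-high: 3187 = 8 + 3·11^1 + 4·11^2 + 2·11^3. Digit sequence: (8, 3, 4, 2).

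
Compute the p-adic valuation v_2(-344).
v_2(-344) = 3

v_2(n) is the largest exponent k such that 2^k divides n. Factor out: -344 = -2^3 · 43. (Sign doesn't affect v_p.) So v_2(-344) = 3.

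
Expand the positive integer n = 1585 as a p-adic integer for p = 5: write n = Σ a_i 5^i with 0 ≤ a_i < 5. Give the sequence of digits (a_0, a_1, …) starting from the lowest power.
(a_0, a_1, …) = (0, 2, 3, 2, 2)

Repeated division by 5 gives the digits low-to-high: 1585 = 2·5^1 + 3·5^2 + 2·5^3 + 2·5^4. Digit sequence: (0, 2, 3, 2, 2).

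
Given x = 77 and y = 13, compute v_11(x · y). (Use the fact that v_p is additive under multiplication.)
v_11(1001) = 1

v_p(x) = 1 (factor: 77 = 11^1 · 7); v_p(y) = 0 (factor: 13 = 11^0 · 13). Additivity: v_p(xy) = v_p(x) + v_p(y) = 1 + 0 = 1. (Direct check: xy = 1001 = 11^1 · (91).)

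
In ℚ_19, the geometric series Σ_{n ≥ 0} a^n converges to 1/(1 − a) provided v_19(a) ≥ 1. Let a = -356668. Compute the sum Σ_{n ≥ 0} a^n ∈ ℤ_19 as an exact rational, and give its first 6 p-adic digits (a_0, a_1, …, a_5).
Σ a^n = 1/(1 − a) = 1/356669;  first 6 digits = (1, 0, 0, 5, 16, 18)

v_19(a) = 3 ≥ 1, so the series converges in ℤ_19 to 1/(1 − a) = 1/(1 − (-356668)) = 1/356669. Expand this rational in ℤ_19: compute digits iteratively via d_i = x_i mod 19, x_{i+1} = (x_i − d_i)/19. The first 6 digits are (1, 0, 0, 5, 16, 18).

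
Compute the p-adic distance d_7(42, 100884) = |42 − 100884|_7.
d_7(42, 100884) = 1/16807

Step 1 — x − y = 42 − 100884 = -100842. Step 2 — v_7(-100842) = 5 (factor: -100842 = −(7^5 · 6); the sign does not affect v_p). Step 3 — |x − y|_7 = 7^{-5} = 1/16807.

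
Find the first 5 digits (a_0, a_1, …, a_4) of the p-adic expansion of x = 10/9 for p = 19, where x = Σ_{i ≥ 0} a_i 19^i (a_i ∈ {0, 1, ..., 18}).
(a_0, …, a_4) = (18, 16, 16, 16, 16)

v_19(10/9) = 0 (numerator and denominator both coprime to 19), so x ∈ ℤ_19^×. Compute digits iteratively via a_i = x_i mod 19, x_{i+1} = (x_i − a_i)/19, with x_0 = x:
  x_0 = 10/9;  a_0 = 18;  x_1 = (x_0 − 18)/19 = -8/9
  x_1 = -8/9;  a_1 = 16;  x_2 = (x_1 − 16)/19 = -8/9
  x_2 = -8/9;  a_2 = 16;  x_3 = (x_2 − 16)/19 = -8/9
  x_3 = -8/9;  a_3 = 16;  x_4 = (x_3 − 16)/19 = -8/9
  x_4 = -8/9;  a_4 = 16;  x_5 = (x_4 − 16)/19 = -8/9
Digits: (18, 16, 16, 16, 16).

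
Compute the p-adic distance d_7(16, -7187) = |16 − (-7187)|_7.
d_7(16, -7187) = 1/2401

Step 1 — x − y = 16 − (-7187) = 7203. Step 2 — v_7(7203) = 4 (factor: 7203 = (7^4 · 3); the sign does not affect v_p). Step 3 — |x − y|_7 = 7^{-4} = 1/2401.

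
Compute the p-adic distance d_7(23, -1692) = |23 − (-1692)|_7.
d_7(23, -1692) = 1/343

Step 1 — x − y = 23 − (-1692) = 1715. Step 2 — v_7(1715) = 3 (factor: 1715 = (7^3 · 5); the sign does not affect v_p). Step 3 — |x − y|_7 = 7^{-3} = 1/343.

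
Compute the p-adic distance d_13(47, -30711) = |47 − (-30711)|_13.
d_13(47, -30711) = 1/2197

Step 1 — x − y = 47 − (-30711) = 30758. Step 2 — v_13(30758) = 3 (factor: 30758 = (13^3 · 14); the sign does not affect v_p). Step 3 — |x − y|_13 = 13^{-3} = 1/2197.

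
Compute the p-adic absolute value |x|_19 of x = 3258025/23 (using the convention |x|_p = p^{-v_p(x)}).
|3258025/23|_19 = 1/130321

Step 1 — compute v_19(x) by factoring powers of 19 out of the numerator and denominator: v_19(3258025/23) = 4. Step 2 — apply |x|_p = p^{-v_p(x)} = 19^{-4} = 1/130321.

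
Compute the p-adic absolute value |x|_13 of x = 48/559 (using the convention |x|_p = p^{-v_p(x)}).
|48/559|_13 = 13

Step 1 — compute v_13(x) by factoring powers of 13 out of the numerator and denominator: v_13(48/559) = -1. Step 2 — apply |x|_p = p^{-v_p(x)} = 13^{1} = 13.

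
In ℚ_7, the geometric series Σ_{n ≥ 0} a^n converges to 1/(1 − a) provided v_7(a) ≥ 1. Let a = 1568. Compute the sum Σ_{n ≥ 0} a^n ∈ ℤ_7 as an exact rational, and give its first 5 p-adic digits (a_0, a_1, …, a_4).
Σ a^n = 1/(1 − a) = -1/1567;  first 5 digits = (1, 0, 4, 4, 2)

v_7(a) = 2 ≥ 1, so the series converges in ℤ_7 to 1/(1 − a) = 1/(1 − 1568) = -1/1567. Expand this rational in ℤ_7: compute digits iteratively via d_i = x_i mod 7, x_{i+1} = (x_i − d_i)/7. The first 5 digits are (1, 0, 4, 4, 2).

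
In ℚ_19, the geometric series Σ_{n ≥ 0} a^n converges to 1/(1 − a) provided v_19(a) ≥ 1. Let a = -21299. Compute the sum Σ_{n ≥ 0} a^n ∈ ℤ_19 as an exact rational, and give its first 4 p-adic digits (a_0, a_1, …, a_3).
Σ a^n = 1/(1 − a) = 1/21300;  first 4 digits = (1, 0, 17, 15)

v_19(a) = 2 ≥ 1, so the series converges in ℤ_19 to 1/(1 − a) = 1/(1 − (-21299)) = 1/21300. Expand this rational in ℤ_19: compute digits iteratively via d_i = x_i mod 19, x_{i+1} = (x_i − d_i)/19. The first 4 digits are (1, 0, 17, 15).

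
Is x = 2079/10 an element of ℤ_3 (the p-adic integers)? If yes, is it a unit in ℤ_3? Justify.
x ∈ ℤ_3 but not a unit; v_3(x) = 3 > 0

ℤ_3 = {x ∈ ℚ_3 : v_3(x) ≥ 0} and ℤ_3^× = {x ∈ ℤ_3 : v_3(x) = 0}. Here v_3(2079/10) = v_3(num) − v_3(den) = 3; compare against these criteria.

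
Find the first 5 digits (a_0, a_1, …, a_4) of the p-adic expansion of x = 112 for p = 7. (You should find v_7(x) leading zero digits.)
(a_0, …, a_4) = (0, 2, 2, 0, 0)

v_7(112) = 1, so a_0 = ... = a_0 = 0. Factor out: x = 7^1 · u with u = 16 a unit in ℤ_7. Expand u iteratively via a_{v+i} = u_i mod 7, u_{i+1} = (u_i − a_{v+i})/7:
  u_0 = 16;  a_1 = 2;  u_1 = (u_0 − 2)/7 = 2
  u_1 = 2;  a_2 = 2;  u_2 = (u_1 − 2)/7 = 0
  u_2 = 0;  a_3 = 0;  u_3 = (u_2 − 0)/7 = 0
  u_3 = 0;  a_4 = 0;  u_4 = (u_3 − 0)/7 = 0
Digits: (0, 2, 2, 0, 0).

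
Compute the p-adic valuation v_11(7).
v_11(7) = 0

v_11(n) is the largest exponent k such that 11^k divides n. Factor out: 7 = 11^0 · 7. (Sign doesn't affect v_p.) So v_11(7) = 0.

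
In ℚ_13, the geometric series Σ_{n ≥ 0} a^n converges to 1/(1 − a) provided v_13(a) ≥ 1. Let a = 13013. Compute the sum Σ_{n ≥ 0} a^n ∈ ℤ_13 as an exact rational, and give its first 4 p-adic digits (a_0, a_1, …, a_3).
Σ a^n = 1/(1 − a) = -1/13012;  first 4 digits = (1, 0, 12, 5)

v_13(a) = 2 ≥ 1, so the series converges in ℤ_13 to 1/(1 − a) = 1/(1 − 13013) = -1/13012. Expand this rational in ℤ_13: compute digits iteratively via d_i = x_i mod 13, x_{i+1} = (x_i − d_i)/13. The first 4 digits are (1, 0, 12, 5).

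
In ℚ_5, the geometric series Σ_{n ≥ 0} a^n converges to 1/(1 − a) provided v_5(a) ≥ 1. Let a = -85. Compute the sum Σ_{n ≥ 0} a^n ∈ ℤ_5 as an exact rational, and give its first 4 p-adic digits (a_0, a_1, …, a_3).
Σ a^n = 1/(1 − a) = 1/86;  first 4 digits = (1, 3, 0, 4)

v_5(a) = 1 ≥ 1, so the series converges in ℤ_5 to 1/(1 − a) = 1/(1 − (-85)) = 1/86. Expand this rational in ℤ_5: compute digits iteratively via d_i = x_i mod 5, x_{i+1} = (x_i − d_i)/5. The first 4 digits are (1, 3, 0, 4).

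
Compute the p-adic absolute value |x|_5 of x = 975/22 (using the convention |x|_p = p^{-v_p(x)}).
|975/22|_5 = 1/25

Step 1 — compute v_5(x) by factoring powers of 5 out of the numerator and denominator: v_5(975/22) = 2. Step 2 — apply |x|_p = p^{-v_p(x)} = 5^{-2} = 1/25.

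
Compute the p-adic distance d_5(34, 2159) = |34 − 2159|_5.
d_5(34, 2159) = 1/125

Step 1 — x − y = 34 − 2159 = -2125. Step 2 — v_5(-2125) = 3 (factor: -2125 = −(5^3 · 17); the sign does not affect v_p). Step 3 — |x − y|_5 = 5^{-3} = 1/125.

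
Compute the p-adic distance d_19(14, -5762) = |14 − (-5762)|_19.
d_19(14, -5762) = 1/361

Step 1 — x − y = 14 − (-5762) = 5776. Step 2 — v_19(5776) = 2 (factor: 5776 = (19^2 · 16); the sign does not affect v_p). Step 3 — |x − y|_19 = 19^{-2} = 1/361.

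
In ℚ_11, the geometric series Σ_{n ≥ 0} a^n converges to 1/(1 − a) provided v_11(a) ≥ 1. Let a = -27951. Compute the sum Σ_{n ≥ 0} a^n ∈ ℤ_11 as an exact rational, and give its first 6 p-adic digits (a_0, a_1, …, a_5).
Σ a^n = 1/(1 − a) = 1/27952;  first 6 digits = (1, 0, 0, 1, 9, 10)

v_11(a) = 3 ≥ 1, so the series converges in ℤ_11 to 1/(1 − a) = 1/(1 − (-27951)) = 1/27952. Expand this rational in ℤ_11: compute digits iteratively via d_i = x_i mod 11, x_{i+1} = (x_i − d_i)/11. The first 6 digits are (1, 0, 0, 1, 9, 10).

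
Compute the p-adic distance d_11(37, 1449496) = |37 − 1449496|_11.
d_11(37, 1449496) = 1/161051

Step 1 — x − y = 37 − 1449496 = -1449459. Step 2 — v_11(-1449459) = 5 (factor: -1449459 = −(11^5 · 9); the sign does not affect v_p). Step 3 — |x − y|_11 = 11^{-5} = 1/161051.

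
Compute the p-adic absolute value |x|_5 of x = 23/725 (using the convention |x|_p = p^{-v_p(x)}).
|23/725|_5 = 25

Step 1 — compute v_5(x) by factoring powers of 5 out of the numerator and denominator: v_5(23/725) = -2. Step 2 — apply |x|_p = p^{-v_p(x)} = 5^{2} = 25.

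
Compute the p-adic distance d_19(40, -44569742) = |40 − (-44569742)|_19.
d_19(40, -44569742) = 1/2476099

Step 1 — x − y = 40 − (-44569742) = 44569782. Step 2 — v_19(44569782) = 5 (factor: 44569782 = (19^5 · 18); the sign does not affect v_p). Step 3 — |x − y|_19 = 19^{-5} = 1/2476099.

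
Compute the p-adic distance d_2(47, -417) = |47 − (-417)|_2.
d_2(47, -417) = 1/16

Step 1 — x − y = 47 − (-417) = 464. Step 2 — v_2(464) = 4 (factor: 464 = (2^4 · 29); the sign does not affect v_p). Step 3 — |x − y|_2 = 2^{-4} = 1/16.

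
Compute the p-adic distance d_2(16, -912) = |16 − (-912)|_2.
d_2(16, -912) = 1/32

Step 1 — x − y = 16 − (-912) = 928. Step 2 — v_2(928) = 5 (factor: 928 = (2^5 · 29); the sign does not affect v_p). Step 3 — |x − y|_2 = 2^{-5} = 1/32.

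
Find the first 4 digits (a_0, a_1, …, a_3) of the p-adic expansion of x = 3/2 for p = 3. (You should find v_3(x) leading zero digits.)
(a_0, …, a_3) = (0, 2, 1, 1)

v_3(3/2) = 1, so a_0 = ... = a_0 = 0. Factor out: x = 3^1 · u with u = 1/2 a unit in ℤ_3. Expand u iteratively via a_{v+i} = u_i mod 3, u_{i+1} = (u_i − a_{v+i})/3:
  u_0 = 1/2;  a_1 = 2;  u_1 = (u_0 − 2)/3 = -1/2
  u_1 = -1/2;  a_2 = 1;  u_2 = (u_1 − 1)/3 = -1/2
  u_2 = -1/2;  a_3 = 1;  u_3 = (u_2 − 1)/3 = -1/2
Digits: (0, 2, 1, 1).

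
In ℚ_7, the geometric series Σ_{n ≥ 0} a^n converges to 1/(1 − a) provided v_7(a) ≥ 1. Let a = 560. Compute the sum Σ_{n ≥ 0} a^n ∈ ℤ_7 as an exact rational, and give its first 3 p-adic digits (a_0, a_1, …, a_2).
Σ a^n = 1/(1 − a) = -1/559;  first 3 digits = (1, 3, 6)

v_7(a) = 1 ≥ 1, so the series converges in ℤ_7 to 1/(1 − a) = 1/(1 − 560) = -1/559. Expand this rational in ℤ_7: compute digits iteratively via d_i = x_i mod 7, x_{i+1} = (x_i − d_i)/7. The first 3 digits are (1, 3, 6).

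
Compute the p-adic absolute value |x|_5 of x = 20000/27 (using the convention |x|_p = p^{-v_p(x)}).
|20000/27|_5 = 1/625

Step 1 — compute v_5(x) by factoring powers of 5 out of the numerator and denominator: v_5(20000/27) = 4. Step 2 — apply |x|_p = p^{-v_p(x)} = 5^{-4} = 1/625.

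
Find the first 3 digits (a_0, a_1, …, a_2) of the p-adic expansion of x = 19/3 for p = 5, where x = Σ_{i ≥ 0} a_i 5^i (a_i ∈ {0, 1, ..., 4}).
(a_0, …, a_2) = (3, 4, 1)

v_5(19/3) = 0 (numerator and denominator both coprime to 5), so x ∈ ℤ_5^×. Compute digits iteratively via a_i = x_i mod 5, x_{i+1} = (x_i − a_i)/5, with x_0 = x:
  x_0 = 19/3;  a_0 = 3;  x_1 = (x_0 − 3)/5 = 2/3
  x_1 = 2/3;  a_1 = 4;  x_2 = (x_1 − 4)/5 = -2/3
  x_2 = -2/3;  a_2 = 1;  x_3 = (x_2 − 1)/5 = -1/3
Digits: (3, 4, 1).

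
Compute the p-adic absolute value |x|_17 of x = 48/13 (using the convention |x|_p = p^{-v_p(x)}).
|48/13|_17 = 1

Step 1 — compute v_17(x) by factoring powers of 17 out of the numerator and denominator: v_17(48/13) = 0. Step 2 — apply |x|_p = p^{-v_p(x)} = 17^{0} = 1.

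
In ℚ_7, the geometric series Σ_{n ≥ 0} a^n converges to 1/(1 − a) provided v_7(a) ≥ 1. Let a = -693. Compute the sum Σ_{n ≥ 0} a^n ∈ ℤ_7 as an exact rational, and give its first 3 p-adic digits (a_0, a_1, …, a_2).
Σ a^n = 1/(1 − a) = 1/694;  first 3 digits = (1, 6, 0)

v_7(a) = 1 ≥ 1, so the series converges in ℤ_7 to 1/(1 − a) = 1/(1 − (-693)) = 1/694. Expand this rational in ℤ_7: compute digits iteratively via d_i = x_i mod 7, x_{i+1} = (x_i − d_i)/7. The first 3 digits are (1, 6, 0).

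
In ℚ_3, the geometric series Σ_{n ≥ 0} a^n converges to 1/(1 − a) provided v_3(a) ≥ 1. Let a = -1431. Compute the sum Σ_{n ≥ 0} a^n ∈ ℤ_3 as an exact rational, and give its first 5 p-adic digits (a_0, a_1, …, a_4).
Σ a^n = 1/(1 − a) = 1/1432;  first 5 digits = (1, 0, 0, 1, 0)

v_3(a) = 3 ≥ 1, so the series converges in ℤ_3 to 1/(1 − a) = 1/(1 − (-1431)) = 1/1432. Expand this rational in ℤ_3: compute digits iteratively via d_i = x_i mod 3, x_{i+1} = (x_i − d_i)/3. The first 5 digits are (1, 0, 0, 1, 0).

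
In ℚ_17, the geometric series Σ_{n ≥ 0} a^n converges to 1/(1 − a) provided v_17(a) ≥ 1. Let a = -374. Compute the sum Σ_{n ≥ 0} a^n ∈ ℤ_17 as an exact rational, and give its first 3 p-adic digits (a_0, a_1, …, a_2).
Σ a^n = 1/(1 − a) = 1/375;  first 3 digits = (1, 12, 6)

v_17(a) = 1 ≥ 1, so the series converges in ℤ_17 to 1/(1 − a) = 1/(1 − (-374)) = 1/375. Expand this rational in ℤ_17: compute digits iteratively via d_i = x_i mod 17, x_{i+1} = (x_i − d_i)/17. The first 3 digits are (1, 12, 6).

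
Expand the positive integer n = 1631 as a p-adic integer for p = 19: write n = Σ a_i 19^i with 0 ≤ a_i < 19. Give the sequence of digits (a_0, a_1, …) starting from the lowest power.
(a_0, a_1, …) = (16, 9, 4)

Repeated division by 19 gives the digits low-to-high: 1631 = 16 + 9·19^1 + 4·19^2. Digit sequence: (16, 9, 4).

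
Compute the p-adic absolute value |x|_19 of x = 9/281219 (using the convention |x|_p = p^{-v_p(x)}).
|9/281219|_19 = 6859

Step 1 — compute v_19(x) by factoring powers of 19 out of the numerator and denominator: v_19(9/281219) = -3. Step 2 — apply |x|_p = p^{-v_p(x)} = 19^{3} = 6859.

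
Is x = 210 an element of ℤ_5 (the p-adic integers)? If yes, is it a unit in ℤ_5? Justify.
x ∈ ℤ_5 but not a unit; v_5(x) = 1 > 0

ℤ_5 = {x ∈ ℚ_5 : v_5(x) ≥ 0} and ℤ_5^× = {x ∈ ℤ_5 : v_5(x) = 0}. Here v_5(210) = v_5(num) − v_5(den) = 1; compare against these criteria.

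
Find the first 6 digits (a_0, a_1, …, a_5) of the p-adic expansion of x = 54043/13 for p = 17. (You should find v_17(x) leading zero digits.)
(a_0, …, a_5) = (0, 0, 0, 10, 6, 14)

v_17(54043/13) = 3, so a_0 = ... = a_2 = 0. Factor out: x = 17^3 · u with u = 11/13 a unit in ℤ_17. Expand u iteratively via a_{v+i} = u_i mod 17, u_{i+1} = (u_i − a_{v+i})/17:
  u_0 = 11/13;  a_3 = 10;  u_1 = (u_0 − 10)/17 = -7/13
  u_1 = -7/13;  a_4 = 6;  u_2 = (u_1 − 6)/17 = -5/13
  u_2 = -5/13;  a_5 = 14;  u_3 = (u_2 − 14)/17 = -11/13
Digits: (0, 0, 0, 10, 6, 14).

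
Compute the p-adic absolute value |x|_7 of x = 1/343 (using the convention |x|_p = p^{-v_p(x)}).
|1/343|_7 = 343

Step 1 — compute v_7(x) by factoring powers of 7 out of the numerator and denominator: v_7(1/343) = -3. Step 2 — apply |x|_p = p^{-v_p(x)} = 7^{3} = 343.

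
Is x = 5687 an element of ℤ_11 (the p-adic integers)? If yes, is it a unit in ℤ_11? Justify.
x ∈ ℤ_11 but not a unit; v_11(x) = 2 > 0

ℤ_11 = {x ∈ ℚ_11 : v_11(x) ≥ 0} and ℤ_11^× = {x ∈ ℤ_11 : v_11(x) = 0}. Here v_11(5687) = v_11(num) − v_11(den) = 2; compare against these criteria.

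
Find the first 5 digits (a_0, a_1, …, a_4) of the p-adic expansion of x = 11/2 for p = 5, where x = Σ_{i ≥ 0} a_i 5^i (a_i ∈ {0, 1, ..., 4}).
(a_0, …, a_4) = (3, 3, 2, 2, 2)

v_5(11/2) = 0 (numerator and denominator both coprime to 5), so x ∈ ℤ_5^×. Compute digits iteratively via a_i = x_i mod 5, x_{i+1} = (x_i − a_i)/5, with x_0 = x:
  x_0 = 11/2;  a_0 = 3;  x_1 = (x_0 − 3)/5 = 1/2
  x_1 = 1/2;  a_1 = 3;  x_2 = (x_1 − 3)/5 = -1/2
  x_2 = -1/2;  a_2 = 2;  x_3 = (x_2 − 2)/5 = -1/2
  x_3 = -1/2;  a_3 = 2;  x_4 = (x_3 − 2)/5 = -1/2
  x_4 = -1/2;  a_4 = 2;  x_5 = (x_4 − 2)/5 = -1/2
Digits: (3, 3, 2, 2, 2).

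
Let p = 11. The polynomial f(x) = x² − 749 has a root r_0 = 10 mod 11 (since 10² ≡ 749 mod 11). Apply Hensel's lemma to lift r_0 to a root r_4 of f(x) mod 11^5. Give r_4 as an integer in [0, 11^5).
r_4 = 32295 (mod 161051)

Hensel's recurrence: r_{i+1} = r_i − f(r_i)·(f′(r_i))^{-1} mod 11^{i+2}, with f′(x) = 2x. Iterate:
  r_0 = 10 (mod 11)
  r_1 = 109 (mod 121)
  r_2 = 351 (mod 1331)
  r_3 = 3013 (mod 14641)
  r_4 = 32295 (mod 161051)
Final: r_4 = 32295, and one checks f(r_4) ≡ 0 mod 11^5.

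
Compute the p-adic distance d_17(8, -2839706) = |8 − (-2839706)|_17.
d_17(8, -2839706) = 1/1419857

Step 1 — x − y = 8 − (-2839706) = 2839714. Step 2 — v_17(2839714) = 5 (factor: 2839714 = (17^5 · 2); the sign does not affect v_p). Step 3 — |x − y|_17 = 17^{-5} = 1/1419857.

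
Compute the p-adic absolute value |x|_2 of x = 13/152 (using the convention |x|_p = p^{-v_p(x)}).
|13/152|_2 = 8

Step 1 — compute v_2(x) by factoring powers of 2 out of the numerator and denominator: v_2(13/152) = -3. Step 2 — apply |x|_p = p^{-v_p(x)} = 2^{3} = 8.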